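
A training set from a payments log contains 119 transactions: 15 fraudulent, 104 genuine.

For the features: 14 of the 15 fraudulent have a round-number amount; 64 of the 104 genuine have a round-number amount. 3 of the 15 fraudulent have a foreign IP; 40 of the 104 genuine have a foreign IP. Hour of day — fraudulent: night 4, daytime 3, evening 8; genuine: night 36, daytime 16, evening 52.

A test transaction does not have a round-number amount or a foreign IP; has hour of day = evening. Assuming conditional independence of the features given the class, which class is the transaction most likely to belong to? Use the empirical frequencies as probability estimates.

fraudulent: (15/119) × (1/15) × (12/15) × (8/15) ≈ 0.00358543
genuine: (104/119) × (40/104) × (64/104) × (52/104) ≈ 0.103426
Highest score → genuine.

genuine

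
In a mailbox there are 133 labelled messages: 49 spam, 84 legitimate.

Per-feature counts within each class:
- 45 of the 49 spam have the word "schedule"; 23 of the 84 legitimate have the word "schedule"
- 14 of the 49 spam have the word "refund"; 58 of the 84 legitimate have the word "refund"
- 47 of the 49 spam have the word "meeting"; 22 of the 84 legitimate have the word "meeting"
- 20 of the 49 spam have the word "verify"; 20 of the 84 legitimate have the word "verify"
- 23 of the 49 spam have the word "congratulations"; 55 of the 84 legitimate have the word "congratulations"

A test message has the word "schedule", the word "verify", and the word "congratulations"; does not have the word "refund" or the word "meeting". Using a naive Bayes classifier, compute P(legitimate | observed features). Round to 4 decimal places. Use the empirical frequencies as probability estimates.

spam: (49/133) × (45/49) × (35/49) × (2/49) × (20/49) × (23/49) ≈ 0.00188987
legitimate: (84/133) × (23/84) × (26/84) × (62/84) × (20/84) × (55/84) ≈ 0.00615909
P(legitimate | x) = 0.00615909 / 0.00804896 ≈ 0.7652

0.7652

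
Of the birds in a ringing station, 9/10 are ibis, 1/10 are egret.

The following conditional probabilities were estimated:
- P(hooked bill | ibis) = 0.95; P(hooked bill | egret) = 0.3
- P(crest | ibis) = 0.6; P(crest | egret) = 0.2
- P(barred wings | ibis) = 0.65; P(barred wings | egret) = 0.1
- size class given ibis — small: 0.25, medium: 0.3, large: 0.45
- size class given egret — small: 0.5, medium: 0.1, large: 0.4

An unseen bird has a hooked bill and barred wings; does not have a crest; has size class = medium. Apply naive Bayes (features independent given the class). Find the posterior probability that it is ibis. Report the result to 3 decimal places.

0.996

ibis: 0.9 × 0.95 × (1−0.6) × 0.65 × 0.3 = 0.06669
egret: 0.1 × 0.3 × (1−0.2) × 0.1 × 0.1 = 0.00024
P(ibis | x) = 0.06669 / 0.06693 ≈ 0.996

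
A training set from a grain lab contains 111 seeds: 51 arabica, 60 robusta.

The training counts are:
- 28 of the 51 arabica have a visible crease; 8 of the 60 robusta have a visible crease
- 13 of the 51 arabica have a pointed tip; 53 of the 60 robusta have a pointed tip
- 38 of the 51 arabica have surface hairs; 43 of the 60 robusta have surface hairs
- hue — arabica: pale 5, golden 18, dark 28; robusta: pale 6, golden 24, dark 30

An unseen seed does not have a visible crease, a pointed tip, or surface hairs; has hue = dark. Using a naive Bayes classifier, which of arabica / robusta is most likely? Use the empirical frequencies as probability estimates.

arabica

arabica: (51/111) × (23/51) × (38/51) × (13/51) × (28/51) ≈ 0.0216062
robusta: (60/111) × (52/60) × (7/60) × (17/60) × (30/60) ≈ 0.00774274
Highest score → arabica.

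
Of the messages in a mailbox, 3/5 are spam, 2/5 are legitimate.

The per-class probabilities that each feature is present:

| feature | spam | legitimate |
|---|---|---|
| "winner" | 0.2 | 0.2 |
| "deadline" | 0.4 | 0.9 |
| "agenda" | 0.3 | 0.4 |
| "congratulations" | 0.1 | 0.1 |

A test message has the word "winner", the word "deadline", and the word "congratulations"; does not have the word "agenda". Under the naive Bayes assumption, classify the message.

spam: 0.6 × 0.2 × 0.4 × (1−0.3) × 0.1 = 0.00336
legitimate: 0.4 × 0.2 × 0.9 × (1−0.4) × 0.1 = 0.00432
Highest score → legitimate.

legitimate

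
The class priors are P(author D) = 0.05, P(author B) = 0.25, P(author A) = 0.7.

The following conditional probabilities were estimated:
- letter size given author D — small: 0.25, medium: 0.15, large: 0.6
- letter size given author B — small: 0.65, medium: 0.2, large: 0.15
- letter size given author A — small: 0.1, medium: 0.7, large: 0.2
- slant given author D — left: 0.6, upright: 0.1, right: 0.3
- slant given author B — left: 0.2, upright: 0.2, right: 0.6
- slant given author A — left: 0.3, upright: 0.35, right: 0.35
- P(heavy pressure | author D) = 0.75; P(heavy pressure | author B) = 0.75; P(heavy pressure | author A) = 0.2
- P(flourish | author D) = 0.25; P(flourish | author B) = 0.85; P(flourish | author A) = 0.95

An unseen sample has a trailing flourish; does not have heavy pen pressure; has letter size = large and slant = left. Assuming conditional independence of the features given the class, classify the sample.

author A

author D: 0.05 × 0.6 × 0.6 × (1−0.75) × 0.25 = 0.001125
author B: 0.25 × 0.15 × 0.2 × (1−0.75) × 0.85 = 0.00159375
author A: 0.7 × 0.2 × 0.3 × (1−0.2) × 0.95 = 0.03192
Highest score → author A.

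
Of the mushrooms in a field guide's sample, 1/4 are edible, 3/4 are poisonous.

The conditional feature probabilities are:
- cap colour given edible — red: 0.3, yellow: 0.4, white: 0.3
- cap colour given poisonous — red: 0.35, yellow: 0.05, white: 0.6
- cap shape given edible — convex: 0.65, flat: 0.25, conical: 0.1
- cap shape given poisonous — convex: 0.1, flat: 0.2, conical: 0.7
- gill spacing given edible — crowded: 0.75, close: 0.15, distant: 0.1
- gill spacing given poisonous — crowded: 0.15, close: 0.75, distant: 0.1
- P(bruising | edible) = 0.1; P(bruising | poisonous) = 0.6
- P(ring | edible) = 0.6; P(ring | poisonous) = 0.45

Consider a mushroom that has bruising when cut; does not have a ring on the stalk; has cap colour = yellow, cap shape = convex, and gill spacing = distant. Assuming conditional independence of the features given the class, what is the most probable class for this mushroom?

edible: 0.25 × 0.4 × 0.65 × 0.1 × 0.1 × (1−0.6) = 0.00026
poisonous: 0.75 × 0.05 × 0.1 × 0.1 × 0.6 × (1−0.45) = 0.00012375
Highest score → edible.

edible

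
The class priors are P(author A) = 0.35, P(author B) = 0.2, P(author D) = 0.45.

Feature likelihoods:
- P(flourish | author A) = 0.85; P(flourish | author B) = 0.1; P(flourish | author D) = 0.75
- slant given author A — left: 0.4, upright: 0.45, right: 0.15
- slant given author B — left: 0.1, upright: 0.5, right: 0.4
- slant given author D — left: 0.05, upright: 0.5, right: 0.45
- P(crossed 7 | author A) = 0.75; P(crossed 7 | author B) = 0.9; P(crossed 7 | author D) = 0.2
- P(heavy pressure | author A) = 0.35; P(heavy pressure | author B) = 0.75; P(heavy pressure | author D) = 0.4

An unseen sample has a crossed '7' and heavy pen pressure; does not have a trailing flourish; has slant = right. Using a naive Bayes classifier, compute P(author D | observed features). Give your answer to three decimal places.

author A: 0.35 × (1−0.85) × 0.15 × 0.75 × 0.35 = 0.0020671875
author B: 0.2 × (1−0.1) × 0.4 × 0.9 × 0.75 = 0.0486
author D: 0.45 × (1−0.75) × 0.45 × 0.2 × 0.4 = 0.00405
P(author D | x) = 0.00405 / 0.0547171875 ≈ 0.074

0.074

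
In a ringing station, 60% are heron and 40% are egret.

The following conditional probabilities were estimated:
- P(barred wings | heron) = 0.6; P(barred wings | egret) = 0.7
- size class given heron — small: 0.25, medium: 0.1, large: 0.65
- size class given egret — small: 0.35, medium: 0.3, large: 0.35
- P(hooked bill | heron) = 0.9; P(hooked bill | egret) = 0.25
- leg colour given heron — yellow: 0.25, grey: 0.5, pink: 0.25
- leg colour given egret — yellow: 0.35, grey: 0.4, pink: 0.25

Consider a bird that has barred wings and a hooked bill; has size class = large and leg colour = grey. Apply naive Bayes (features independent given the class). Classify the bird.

heron: 0.6 × 0.6 × 0.65 × 0.9 × 0.5 = 0.1053
egret: 0.4 × 0.7 × 0.35 × 0.25 × 0.4 = 0.0098
Highest score → heron.

heron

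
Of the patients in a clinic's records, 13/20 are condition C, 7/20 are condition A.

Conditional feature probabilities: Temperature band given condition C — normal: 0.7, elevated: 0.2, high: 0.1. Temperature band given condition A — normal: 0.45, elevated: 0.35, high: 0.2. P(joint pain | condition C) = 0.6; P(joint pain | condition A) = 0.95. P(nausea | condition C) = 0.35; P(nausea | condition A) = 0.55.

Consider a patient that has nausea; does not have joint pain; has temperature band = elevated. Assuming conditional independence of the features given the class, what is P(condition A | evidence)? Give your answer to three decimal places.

0.156

condition C: 0.65 × 0.2 × (1−0.6) × 0.35 = 0.0182
condition A: 0.35 × 0.35 × (1−0.95) × 0.55 = 0.00336875
P(condition A | x) = 0.00336875 / 0.02156875 ≈ 0.156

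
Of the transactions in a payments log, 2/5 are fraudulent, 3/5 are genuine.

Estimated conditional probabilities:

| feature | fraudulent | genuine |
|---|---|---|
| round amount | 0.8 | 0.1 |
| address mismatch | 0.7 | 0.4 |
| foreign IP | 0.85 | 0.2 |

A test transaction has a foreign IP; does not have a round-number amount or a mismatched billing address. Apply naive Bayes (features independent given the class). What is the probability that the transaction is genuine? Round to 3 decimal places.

0.761

fraudulent: 0.4 × (1−0.8) × (1−0.7) × 0.85 = 0.0204
genuine: 0.6 × (1−0.1) × (1−0.4) × 0.2 = 0.0648
P(genuine | x) = 0.0648 / 0.0852 ≈ 0.761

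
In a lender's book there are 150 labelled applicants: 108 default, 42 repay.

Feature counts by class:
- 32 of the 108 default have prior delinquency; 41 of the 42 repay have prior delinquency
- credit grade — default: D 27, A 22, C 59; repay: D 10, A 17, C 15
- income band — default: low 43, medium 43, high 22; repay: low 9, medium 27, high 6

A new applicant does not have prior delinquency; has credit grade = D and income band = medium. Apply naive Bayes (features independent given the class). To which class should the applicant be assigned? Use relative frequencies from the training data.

default: (108/150) × (76/108) × (27/108) × (43/108) ≈ 0.0504321
repay: (42/150) × (1/42) × (10/42) × (27/42) ≈ 0.00102041
Highest score → default.

default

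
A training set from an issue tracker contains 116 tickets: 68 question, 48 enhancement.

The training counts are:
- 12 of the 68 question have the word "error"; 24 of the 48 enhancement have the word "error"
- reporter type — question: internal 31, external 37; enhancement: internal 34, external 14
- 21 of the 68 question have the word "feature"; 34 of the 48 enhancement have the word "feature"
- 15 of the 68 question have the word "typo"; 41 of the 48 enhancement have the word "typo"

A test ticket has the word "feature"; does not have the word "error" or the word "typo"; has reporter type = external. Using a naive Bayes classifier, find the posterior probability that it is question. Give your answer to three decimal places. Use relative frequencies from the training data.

question: (68/116) × (56/68) × (37/68) × (21/68) × (53/68) ≈ 0.0632267
enhancement: (48/116) × (24/48) × (14/48) × (34/48) × (7/48) ≈ 0.00623354
P(question | x) = 0.0632267 / 0.06946024 ≈ 0.910

0.910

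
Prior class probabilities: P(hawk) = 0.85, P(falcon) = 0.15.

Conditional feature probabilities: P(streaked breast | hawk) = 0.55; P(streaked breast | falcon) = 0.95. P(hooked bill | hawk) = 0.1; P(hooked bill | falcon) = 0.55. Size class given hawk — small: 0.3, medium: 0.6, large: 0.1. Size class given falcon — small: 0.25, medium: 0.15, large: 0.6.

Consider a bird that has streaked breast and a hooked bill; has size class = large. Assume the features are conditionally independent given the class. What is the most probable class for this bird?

falcon

hawk: 0.85 × 0.55 × 0.1 × 0.1 = 0.004675
falcon: 0.15 × 0.95 × 0.55 × 0.6 = 0.047025
Highest score → falcon.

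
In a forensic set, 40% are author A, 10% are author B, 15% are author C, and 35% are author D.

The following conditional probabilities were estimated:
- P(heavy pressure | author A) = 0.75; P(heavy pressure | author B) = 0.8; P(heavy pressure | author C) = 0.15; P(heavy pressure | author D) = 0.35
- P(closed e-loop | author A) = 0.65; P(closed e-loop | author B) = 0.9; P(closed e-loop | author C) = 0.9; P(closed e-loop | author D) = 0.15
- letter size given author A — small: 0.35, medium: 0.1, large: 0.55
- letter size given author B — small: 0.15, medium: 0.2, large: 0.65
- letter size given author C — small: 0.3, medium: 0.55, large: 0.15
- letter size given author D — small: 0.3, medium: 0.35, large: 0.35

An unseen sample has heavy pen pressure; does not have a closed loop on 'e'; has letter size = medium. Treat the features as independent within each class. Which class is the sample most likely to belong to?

author D

author A: 0.4 × 0.75 × (1−0.65) × 0.1 = 0.0105
author B: 0.1 × 0.8 × (1−0.9) × 0.2 = 0.0016
author C: 0.15 × 0.15 × (1−0.9) × 0.55 = 0.0012375
author D: 0.35 × 0.35 × (1−0.15) × 0.35 = 0.03644375
Highest score → author D.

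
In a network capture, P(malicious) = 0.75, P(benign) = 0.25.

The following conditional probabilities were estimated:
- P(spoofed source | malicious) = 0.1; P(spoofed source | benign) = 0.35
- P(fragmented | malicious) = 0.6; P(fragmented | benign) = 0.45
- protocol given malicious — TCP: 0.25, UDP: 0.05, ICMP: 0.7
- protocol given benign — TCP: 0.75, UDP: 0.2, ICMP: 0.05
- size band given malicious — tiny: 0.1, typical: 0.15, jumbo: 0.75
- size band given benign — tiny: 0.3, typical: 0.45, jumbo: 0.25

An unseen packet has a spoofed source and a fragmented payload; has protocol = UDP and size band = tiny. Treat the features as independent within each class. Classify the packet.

benign

malicious: 0.75 × 0.1 × 0.6 × 0.05 × 0.1 = 0.000225
benign: 0.25 × 0.35 × 0.45 × 0.2 × 0.3 = 0.0023625
Highest score → benign.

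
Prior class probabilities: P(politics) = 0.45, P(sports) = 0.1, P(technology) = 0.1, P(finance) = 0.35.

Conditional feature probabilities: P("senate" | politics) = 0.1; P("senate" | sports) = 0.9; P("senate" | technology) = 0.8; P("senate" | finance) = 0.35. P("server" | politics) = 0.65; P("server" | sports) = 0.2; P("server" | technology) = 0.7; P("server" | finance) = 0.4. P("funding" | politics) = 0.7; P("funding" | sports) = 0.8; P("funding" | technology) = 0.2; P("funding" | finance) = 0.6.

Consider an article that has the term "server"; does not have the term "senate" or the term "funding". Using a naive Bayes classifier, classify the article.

politics: 0.45 × (1−0.1) × 0.65 × (1−0.7) = 0.078975
sports: 0.1 × (1−0.9) × 0.2 × (1−0.8) = 0.0004
technology: 0.1 × (1−0.8) × 0.7 × (1−0.2) = 0.0112
finance: 0.35 × (1−0.35) × 0.4 × (1−0.6) = 0.0364
Highest score → politics.

politics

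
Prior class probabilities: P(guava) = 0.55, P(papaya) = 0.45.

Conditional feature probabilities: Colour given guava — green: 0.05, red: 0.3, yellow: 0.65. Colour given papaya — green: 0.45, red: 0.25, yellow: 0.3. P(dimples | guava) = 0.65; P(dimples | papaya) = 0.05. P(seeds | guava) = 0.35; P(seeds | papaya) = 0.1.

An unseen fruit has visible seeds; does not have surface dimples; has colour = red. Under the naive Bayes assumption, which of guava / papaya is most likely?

guava: 0.55 × 0.3 × (1−0.65) × 0.35 = 0.0202125
papaya: 0.45 × 0.25 × (1−0.05) × 0.1 = 0.0106875
Highest score → guava.

guava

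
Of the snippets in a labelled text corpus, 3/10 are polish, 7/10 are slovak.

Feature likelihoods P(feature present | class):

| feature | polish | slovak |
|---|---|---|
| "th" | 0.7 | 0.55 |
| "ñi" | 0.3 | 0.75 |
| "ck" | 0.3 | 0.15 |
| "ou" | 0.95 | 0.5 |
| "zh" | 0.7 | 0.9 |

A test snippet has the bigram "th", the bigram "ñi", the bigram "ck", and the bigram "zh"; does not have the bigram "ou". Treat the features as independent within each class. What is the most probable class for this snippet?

polish: 0.3 × 0.7 × 0.3 × 0.3 × (1−0.95) × 0.7 = 0.0006615
slovak: 0.7 × 0.55 × 0.75 × 0.15 × (1−0.5) × 0.9 = 0.019490625
Highest score → slovak.

slovak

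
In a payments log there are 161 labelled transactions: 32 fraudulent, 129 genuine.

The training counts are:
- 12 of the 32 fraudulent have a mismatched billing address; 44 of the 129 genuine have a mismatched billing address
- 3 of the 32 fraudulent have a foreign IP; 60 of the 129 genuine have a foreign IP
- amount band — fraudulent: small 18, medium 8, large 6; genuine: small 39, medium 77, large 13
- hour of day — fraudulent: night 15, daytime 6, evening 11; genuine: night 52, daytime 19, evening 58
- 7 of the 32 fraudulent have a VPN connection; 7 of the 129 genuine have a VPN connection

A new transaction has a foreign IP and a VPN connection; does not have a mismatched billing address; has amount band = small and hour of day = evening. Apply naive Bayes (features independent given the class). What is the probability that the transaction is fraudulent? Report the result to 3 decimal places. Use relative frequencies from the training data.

fraudulent: (32/161) × (20/32) × (3/32) × (18/32) × (11/32) × (7/32) ≈ 0.000492594
genuine: (129/161) × (85/129) × (60/129) × (39/129) × (58/129) × (7/129) ≈ 0.00181124
P(fraudulent | x) = 0.000492594 / 0.002303834 ≈ 0.214

0.214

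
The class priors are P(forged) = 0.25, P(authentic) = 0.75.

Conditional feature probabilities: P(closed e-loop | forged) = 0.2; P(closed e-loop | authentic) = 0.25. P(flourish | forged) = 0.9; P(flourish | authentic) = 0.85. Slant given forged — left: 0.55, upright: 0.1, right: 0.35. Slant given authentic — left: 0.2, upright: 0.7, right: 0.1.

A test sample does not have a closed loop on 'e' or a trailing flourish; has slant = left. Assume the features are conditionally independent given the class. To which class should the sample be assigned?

authentic

forged: 0.25 × (1−0.2) × (1−0.9) × 0.55 = 0.011
authentic: 0.75 × (1−0.25) × (1−0.85) × 0.2 = 0.016875
Highest score → authentic.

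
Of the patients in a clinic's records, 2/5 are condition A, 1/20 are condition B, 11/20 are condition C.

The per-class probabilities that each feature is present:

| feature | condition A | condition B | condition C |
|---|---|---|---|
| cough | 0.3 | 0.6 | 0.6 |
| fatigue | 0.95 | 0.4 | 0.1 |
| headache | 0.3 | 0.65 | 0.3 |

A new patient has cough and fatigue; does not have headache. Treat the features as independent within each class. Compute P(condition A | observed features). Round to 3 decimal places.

0.745

condition A: 0.4 × 0.3 × 0.95 × (1−0.3) = 0.0798
condition B: 0.05 × 0.6 × 0.4 × (1−0.65) = 0.0042
condition C: 0.55 × 0.6 × 0.1 × (1−0.3) = 0.0231
P(condition A | x) = 0.0798 / 0.1071 ≈ 0.745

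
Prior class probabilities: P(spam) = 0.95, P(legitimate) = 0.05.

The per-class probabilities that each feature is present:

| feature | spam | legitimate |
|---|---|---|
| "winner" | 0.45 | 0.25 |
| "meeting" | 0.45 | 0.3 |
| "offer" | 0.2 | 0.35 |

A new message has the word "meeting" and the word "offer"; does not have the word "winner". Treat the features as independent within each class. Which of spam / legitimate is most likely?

spam: 0.95 × (1−0.45) × 0.45 × 0.2 = 0.047025
legitimate: 0.05 × (1−0.25) × 0.3 × 0.35 = 0.0039375
Highest score → spam.

spam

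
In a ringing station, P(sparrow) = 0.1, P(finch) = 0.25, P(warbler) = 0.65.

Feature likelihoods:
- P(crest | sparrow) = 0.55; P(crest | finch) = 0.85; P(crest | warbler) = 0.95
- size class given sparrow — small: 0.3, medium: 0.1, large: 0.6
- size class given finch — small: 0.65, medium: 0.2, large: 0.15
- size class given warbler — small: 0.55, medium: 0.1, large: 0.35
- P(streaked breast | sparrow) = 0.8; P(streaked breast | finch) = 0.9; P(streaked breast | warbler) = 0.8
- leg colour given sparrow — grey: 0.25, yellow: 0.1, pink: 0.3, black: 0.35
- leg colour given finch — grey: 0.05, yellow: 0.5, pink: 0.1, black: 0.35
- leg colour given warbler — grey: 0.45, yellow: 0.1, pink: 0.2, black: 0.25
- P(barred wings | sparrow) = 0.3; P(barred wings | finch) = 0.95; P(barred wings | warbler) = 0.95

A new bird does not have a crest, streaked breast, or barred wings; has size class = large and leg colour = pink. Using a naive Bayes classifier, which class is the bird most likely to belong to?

sparrow

sparrow: 0.1 × (1−0.55) × 0.6 × (1−0.8) × 0.3 × (1−0.3) = 0.001134
finch: 0.25 × (1−0.85) × 0.15 × (1−0.9) × 0.1 × (1−0.95) = 0.0000028125
warbler: 0.65 × (1−0.95) × 0.35 × (1−0.8) × 0.2 × (1−0.95) = 0.00002275
Highest score → sparrow.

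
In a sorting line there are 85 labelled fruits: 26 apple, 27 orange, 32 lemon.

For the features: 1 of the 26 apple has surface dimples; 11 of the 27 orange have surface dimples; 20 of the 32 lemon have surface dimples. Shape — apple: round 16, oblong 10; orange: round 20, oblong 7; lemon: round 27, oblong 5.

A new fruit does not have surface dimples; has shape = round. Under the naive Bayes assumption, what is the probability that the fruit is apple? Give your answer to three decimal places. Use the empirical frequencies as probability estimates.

0.412

apple: (26/85) × (25/26) × (16/26) ≈ 0.180995
orange: (27/85) × (16/27) × (20/27) ≈ 0.139434
lemon: (32/85) × (12/32) × (27/32) ≈ 0.119118
P(apple | x) = 0.180995 / 0.439547 ≈ 0.412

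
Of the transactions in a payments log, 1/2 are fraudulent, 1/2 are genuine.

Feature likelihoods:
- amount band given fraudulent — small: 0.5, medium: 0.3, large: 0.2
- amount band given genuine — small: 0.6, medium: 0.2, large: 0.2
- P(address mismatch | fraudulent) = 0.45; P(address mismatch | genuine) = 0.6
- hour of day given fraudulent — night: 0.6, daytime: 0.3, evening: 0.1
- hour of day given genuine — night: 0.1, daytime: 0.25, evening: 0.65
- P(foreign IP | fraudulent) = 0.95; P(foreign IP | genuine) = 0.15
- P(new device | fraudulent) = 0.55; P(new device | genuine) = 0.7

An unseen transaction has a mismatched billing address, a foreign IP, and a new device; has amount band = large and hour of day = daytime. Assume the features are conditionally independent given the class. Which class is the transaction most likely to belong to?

fraudulent

fraudulent: 0.5 × 0.2 × 0.45 × 0.3 × 0.95 × 0.55 = 0.00705375
genuine: 0.5 × 0.2 × 0.6 × 0.25 × 0.15 × 0.7 = 0.001575
Highest score → fraudulent.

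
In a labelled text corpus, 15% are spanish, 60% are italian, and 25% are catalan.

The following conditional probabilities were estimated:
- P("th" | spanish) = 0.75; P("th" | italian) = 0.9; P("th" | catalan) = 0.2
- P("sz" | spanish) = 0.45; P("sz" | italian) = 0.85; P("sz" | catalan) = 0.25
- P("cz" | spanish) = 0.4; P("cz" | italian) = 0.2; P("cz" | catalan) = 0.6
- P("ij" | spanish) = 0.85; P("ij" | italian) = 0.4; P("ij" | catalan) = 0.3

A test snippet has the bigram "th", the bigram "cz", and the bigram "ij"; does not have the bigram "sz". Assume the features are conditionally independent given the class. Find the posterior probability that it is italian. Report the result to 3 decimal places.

0.189

spanish: 0.15 × 0.75 × (1−0.45) × 0.4 × 0.85 = 0.0210375
italian: 0.6 × 0.9 × (1−0.85) × 0.2 × 0.4 = 0.00648
catalan: 0.25 × 0.2 × (1−0.25) × 0.6 × 0.3 = 0.00675
P(italian | x) = 0.00648 / 0.0342675 ≈ 0.189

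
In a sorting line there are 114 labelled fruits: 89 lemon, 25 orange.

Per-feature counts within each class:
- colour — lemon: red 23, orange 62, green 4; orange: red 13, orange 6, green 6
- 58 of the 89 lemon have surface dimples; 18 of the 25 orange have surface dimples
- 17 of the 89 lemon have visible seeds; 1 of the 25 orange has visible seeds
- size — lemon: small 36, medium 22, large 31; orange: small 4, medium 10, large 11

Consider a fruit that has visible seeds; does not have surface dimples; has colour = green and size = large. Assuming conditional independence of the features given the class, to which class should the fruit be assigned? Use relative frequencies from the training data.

lemon: (89/114) × (4/89) × (31/89) × (17/89) × (31/89) ≈ 0.000813125
orange: (25/114) × (6/25) × (7/25) × (1/25) × (11/25) ≈ 0.000259368
Highest score → lemon.

lemon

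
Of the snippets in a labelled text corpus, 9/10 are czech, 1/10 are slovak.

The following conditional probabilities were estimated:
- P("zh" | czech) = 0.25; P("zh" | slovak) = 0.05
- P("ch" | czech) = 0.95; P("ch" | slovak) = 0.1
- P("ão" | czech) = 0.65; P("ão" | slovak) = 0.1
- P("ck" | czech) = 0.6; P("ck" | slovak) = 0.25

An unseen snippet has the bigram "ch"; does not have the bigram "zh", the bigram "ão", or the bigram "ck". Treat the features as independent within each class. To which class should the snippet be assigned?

czech: 0.9 × (1−0.25) × 0.95 × (1−0.65) × (1−0.6) = 0.089775
slovak: 0.1 × (1−0.05) × 0.1 × (1−0.1) × (1−0.25) = 0.0064125
Highest score → czech.

czech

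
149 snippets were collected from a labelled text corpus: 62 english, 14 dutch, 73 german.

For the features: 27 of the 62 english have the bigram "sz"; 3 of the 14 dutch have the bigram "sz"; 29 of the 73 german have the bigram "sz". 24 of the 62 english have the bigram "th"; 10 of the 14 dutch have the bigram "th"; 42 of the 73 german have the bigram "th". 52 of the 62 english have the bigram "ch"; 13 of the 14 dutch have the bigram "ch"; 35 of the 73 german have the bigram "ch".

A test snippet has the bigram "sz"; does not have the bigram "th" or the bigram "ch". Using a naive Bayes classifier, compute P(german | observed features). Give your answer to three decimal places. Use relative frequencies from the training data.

0.701

english: (62/149) × (27/62) × (38/62) × (10/62) ≈ 0.0179134
dutch: (14/149) × (3/14) × (4/14) × (1/14) ≈ 0.000410903
german: (73/149) × (29/73) × (31/73) × (38/73) ≈ 0.0430241
P(german | x) = 0.0430241 / 0.061348403 ≈ 0.701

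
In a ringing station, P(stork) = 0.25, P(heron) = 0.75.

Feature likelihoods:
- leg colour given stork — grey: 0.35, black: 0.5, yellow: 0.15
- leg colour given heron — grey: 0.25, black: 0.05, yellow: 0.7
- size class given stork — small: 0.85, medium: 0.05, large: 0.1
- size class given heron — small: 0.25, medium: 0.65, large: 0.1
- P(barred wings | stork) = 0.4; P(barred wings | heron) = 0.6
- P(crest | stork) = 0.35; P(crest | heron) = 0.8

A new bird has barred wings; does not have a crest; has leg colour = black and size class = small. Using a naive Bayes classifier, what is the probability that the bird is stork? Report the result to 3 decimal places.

0.961

stork: 0.25 × 0.5 × 0.85 × 0.4 × (1−0.35) = 0.027625
heron: 0.75 × 0.05 × 0.25 × 0.6 × (1−0.8) = 0.001125
P(stork | x) = 0.027625 / 0.02875 ≈ 0.961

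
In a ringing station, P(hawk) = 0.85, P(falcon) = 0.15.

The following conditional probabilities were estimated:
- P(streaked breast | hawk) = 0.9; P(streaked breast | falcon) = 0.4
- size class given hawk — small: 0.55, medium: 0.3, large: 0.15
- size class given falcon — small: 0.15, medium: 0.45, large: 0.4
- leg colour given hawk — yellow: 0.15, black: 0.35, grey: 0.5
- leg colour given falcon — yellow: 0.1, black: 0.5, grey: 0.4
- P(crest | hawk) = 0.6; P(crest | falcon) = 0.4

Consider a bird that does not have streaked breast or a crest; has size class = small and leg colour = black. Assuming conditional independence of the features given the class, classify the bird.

hawk: 0.85 × (1−0.9) × 0.55 × 0.35 × (1−0.6) = 0.006545
falcon: 0.15 × (1−0.4) × 0.15 × 0.5 × (1−0.4) = 0.00405
Highest score → hawk.

hawk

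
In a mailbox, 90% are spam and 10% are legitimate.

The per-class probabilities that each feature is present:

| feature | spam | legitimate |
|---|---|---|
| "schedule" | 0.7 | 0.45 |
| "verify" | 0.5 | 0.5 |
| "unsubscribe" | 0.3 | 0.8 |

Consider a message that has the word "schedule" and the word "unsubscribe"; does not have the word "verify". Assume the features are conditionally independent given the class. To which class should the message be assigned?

spam: 0.9 × 0.7 × (1−0.5) × 0.3 = 0.0945
legitimate: 0.1 × 0.45 × (1−0.5) × 0.8 = 0.018
Highest score → spam.

spam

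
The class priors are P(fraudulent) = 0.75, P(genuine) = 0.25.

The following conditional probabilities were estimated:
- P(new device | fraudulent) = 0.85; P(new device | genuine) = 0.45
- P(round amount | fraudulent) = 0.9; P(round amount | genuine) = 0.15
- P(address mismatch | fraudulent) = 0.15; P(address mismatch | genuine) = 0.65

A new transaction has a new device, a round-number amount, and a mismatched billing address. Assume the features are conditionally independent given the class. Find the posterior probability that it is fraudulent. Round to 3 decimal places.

fraudulent: 0.75 × 0.85 × 0.9 × 0.15 = 0.0860625
genuine: 0.25 × 0.45 × 0.15 × 0.65 = 0.01096875
P(fraudulent | x) = 0.0860625 / 0.09703125 ≈ 0.887

0.887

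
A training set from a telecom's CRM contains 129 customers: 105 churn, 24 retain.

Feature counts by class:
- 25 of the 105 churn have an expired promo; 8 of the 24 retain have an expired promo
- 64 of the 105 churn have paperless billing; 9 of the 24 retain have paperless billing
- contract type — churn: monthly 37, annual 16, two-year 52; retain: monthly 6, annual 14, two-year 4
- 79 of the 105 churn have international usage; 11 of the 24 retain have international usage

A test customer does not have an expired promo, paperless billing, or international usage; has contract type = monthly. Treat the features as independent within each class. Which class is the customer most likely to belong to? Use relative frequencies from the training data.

churn: (105/129) × (80/105) × (41/105) × (37/105) × (26/105) ≈ 0.0211296
retain: (24/129) × (16/24) × (15/24) × (6/24) × (13/24) ≈ 0.0104974
Highest score → churn.

churn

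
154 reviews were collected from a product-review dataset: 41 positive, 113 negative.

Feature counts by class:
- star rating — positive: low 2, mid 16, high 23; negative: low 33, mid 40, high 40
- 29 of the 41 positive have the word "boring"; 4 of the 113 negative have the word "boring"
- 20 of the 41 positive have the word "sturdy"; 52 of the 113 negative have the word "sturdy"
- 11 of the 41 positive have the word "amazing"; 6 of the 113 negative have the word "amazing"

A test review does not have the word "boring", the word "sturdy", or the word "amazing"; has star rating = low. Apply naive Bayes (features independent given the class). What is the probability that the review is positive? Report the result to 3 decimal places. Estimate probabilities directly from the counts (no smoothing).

0.013

positive: (41/154) × (2/41) × (12/41) × (21/41) × (30/41) ≈ 0.00142456
negative: (113/154) × (33/113) × (109/113) × (61/113) × (107/113) ≈ 0.105657
P(positive | x) = 0.00142456 / 0.10708156 ≈ 0.013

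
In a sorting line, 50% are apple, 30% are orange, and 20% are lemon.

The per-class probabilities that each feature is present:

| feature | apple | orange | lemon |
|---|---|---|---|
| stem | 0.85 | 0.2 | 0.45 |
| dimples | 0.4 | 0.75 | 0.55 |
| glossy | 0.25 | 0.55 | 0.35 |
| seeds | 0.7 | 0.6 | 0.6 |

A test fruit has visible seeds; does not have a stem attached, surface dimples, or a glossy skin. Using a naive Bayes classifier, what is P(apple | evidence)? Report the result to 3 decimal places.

0.400

apple: 0.5 × (1−0.85) × (1−0.4) × (1−0.25) × 0.7 = 0.023625
orange: 0.3 × (1−0.2) × (1−0.75) × (1−0.55) × 0.6 = 0.0162
lemon: 0.2 × (1−0.45) × (1−0.55) × (1−0.35) × 0.6 = 0.019305
P(apple | x) = 0.023625 / 0.05913 ≈ 0.400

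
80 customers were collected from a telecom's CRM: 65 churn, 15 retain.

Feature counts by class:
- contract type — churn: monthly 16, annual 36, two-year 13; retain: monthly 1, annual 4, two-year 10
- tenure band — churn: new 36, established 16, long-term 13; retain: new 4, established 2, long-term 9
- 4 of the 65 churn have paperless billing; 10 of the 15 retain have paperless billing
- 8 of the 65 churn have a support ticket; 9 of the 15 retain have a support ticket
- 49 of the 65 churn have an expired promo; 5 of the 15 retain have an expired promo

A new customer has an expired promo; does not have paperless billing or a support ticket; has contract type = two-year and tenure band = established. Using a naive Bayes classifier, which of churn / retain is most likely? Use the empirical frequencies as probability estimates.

churn

churn: (65/80) × (13/65) × (16/65) × (61/65) × (57/65) × (49/65) ≈ 0.0248154
retain: (15/80) × (10/15) × (2/15) × (5/15) × (6/15) × (5/15) ≈ 0.000740741
Highest score → churn.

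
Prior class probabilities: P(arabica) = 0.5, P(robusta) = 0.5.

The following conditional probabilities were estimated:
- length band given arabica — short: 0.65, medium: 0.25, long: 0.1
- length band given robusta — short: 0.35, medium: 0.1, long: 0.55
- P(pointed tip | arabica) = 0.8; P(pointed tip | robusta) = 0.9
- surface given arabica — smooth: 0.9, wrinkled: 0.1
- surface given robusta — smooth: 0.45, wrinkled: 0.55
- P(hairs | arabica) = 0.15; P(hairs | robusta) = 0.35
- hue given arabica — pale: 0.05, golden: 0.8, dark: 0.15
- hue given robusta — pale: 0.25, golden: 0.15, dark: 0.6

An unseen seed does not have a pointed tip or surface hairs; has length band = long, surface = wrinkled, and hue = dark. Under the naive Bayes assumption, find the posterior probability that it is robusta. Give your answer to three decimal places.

0.979

arabica: 0.5 × 0.1 × (1−0.8) × 0.1 × (1−0.15) × 0.15 = 0.0001275
robusta: 0.5 × 0.55 × (1−0.9) × 0.55 × (1−0.35) × 0.6 = 0.00589875
P(robusta | x) = 0.00589875 / 0.00602625 ≈ 0.979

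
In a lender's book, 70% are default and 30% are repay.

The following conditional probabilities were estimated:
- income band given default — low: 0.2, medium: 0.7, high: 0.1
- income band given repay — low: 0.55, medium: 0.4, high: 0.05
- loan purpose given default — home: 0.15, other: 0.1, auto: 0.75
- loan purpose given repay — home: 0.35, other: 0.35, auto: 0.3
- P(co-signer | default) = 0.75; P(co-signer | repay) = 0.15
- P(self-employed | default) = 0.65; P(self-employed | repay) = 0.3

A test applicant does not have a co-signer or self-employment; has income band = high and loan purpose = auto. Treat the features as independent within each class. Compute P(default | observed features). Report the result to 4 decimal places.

default: 0.7 × 0.1 × 0.75 × (1−0.75) × (1−0.65) = 0.00459375
repay: 0.3 × 0.05 × 0.3 × (1−0.15) × (1−0.3) = 0.0026775
P(default | x) = 0.00459375 / 0.00727125 ≈ 0.6318

0.6318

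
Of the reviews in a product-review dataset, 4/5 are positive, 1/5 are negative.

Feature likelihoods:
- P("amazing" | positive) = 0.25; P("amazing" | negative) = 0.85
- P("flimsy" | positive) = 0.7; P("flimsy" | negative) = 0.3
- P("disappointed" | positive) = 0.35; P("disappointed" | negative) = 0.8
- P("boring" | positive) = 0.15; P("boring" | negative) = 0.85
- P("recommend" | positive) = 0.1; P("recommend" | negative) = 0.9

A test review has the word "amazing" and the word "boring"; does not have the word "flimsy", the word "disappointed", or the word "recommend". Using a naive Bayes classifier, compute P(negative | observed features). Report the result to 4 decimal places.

0.2776

positive: 0.8 × 0.25 × (1−0.7) × (1−0.35) × 0.15 × (1−0.1) = 0.005265
negative: 0.2 × 0.85 × (1−0.3) × (1−0.8) × 0.85 × (1−0.9) = 0.002023
P(negative | x) = 0.002023 / 0.007288 ≈ 0.2776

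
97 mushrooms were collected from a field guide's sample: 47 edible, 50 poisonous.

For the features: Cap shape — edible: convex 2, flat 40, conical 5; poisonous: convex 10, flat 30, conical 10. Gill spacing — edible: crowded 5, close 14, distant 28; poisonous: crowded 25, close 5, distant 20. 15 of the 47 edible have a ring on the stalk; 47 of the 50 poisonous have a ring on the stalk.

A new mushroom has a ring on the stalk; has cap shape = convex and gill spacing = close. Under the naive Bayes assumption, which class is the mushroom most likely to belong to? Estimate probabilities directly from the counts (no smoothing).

edible: (47/97) × (2/47) × (14/47) × (15/47) ≈ 0.00196012
poisonous: (50/97) × (10/50) × (5/50) × (47/50) ≈ 0.00969072
Highest score → poisonous.

poisonous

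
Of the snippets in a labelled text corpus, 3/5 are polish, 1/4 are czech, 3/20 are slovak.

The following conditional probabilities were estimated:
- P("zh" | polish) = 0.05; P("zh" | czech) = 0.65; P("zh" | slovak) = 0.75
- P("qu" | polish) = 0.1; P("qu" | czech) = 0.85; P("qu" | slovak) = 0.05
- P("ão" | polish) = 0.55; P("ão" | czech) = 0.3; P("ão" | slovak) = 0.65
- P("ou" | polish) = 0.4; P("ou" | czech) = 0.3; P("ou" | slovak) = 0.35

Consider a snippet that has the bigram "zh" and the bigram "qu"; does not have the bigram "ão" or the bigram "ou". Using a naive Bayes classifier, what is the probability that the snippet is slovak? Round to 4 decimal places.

0.0183

polish: 0.6 × 0.05 × 0.1 × (1−0.55) × (1−0.4) = 0.00081
czech: 0.25 × 0.65 × 0.85 × (1−0.3) × (1−0.3) = 0.06768125
slovak: 0.15 × 0.75 × 0.05 × (1−0.65) × (1−0.35) = 0.0012796875
P(slovak | x) = 0.0012796875 / 0.0697709375 ≈ 0.0183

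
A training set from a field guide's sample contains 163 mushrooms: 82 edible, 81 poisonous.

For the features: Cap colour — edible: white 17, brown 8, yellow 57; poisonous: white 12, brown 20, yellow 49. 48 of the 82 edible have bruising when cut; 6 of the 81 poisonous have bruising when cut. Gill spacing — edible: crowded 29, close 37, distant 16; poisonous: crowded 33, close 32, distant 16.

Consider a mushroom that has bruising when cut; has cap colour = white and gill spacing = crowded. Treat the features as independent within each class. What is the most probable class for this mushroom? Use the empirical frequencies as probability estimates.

edible: (82/163) × (17/82) × (48/82) × (29/82) ≈ 0.021591
poisonous: (81/163) × (12/81) × (6/81) × (33/81) ≈ 0.00222172
Highest score → edible.

edible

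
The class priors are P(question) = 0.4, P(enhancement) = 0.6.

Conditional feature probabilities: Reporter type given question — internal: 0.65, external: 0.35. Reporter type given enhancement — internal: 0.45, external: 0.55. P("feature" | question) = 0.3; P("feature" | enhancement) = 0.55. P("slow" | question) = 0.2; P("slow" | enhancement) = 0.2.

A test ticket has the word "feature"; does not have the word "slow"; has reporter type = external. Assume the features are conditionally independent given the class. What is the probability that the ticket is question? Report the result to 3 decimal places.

question: 0.4 × 0.35 × 0.3 × (1−0.2) = 0.0336
enhancement: 0.6 × 0.55 × 0.55 × (1−0.2) = 0.1452
P(question | x) = 0.0336 / 0.1788 ≈ 0.188

0.188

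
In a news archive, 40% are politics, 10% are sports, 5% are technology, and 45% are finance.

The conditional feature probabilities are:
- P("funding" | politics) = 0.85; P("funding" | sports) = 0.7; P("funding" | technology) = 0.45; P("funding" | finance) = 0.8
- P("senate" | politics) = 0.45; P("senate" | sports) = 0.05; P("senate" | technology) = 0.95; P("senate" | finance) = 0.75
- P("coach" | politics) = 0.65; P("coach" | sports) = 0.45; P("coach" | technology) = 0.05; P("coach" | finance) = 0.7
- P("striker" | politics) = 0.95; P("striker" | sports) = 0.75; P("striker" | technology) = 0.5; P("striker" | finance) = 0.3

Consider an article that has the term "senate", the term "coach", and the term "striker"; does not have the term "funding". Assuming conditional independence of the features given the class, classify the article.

politics

politics: 0.4 × (1−0.85) × 0.45 × 0.65 × 0.95 = 0.0166725
sports: 0.1 × (1−0.7) × 0.05 × 0.45 × 0.75 = 0.00050625
technology: 0.05 × (1−0.45) × 0.95 × 0.05 × 0.5 = 0.000653125
finance: 0.45 × (1−0.8) × 0.75 × 0.7 × 0.3 = 0.014175
Highest score → politics.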